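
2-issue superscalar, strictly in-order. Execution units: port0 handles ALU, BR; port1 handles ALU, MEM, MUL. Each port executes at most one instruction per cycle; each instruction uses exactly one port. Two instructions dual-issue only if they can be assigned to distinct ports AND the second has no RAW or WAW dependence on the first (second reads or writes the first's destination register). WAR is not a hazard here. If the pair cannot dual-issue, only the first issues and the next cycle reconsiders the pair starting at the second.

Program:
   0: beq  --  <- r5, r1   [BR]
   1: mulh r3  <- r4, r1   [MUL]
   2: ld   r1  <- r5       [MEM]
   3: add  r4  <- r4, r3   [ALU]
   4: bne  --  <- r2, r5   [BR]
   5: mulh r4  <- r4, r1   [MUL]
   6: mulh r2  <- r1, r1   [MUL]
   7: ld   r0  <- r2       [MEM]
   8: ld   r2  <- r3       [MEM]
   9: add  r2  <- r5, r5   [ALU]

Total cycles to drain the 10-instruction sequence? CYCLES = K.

t=0 i0&i1:beq+mulh ; dual
t=1 i2&i3:ld+add ; dual
t=2 i4&i5:bne+mulh ; dual
t=3 i6:mulh ; no-port MUL/MEM
t=4 i7:ld ; no-port MEM/MEM
t=5 i8:ld ; WAW r2
t=6 i9:add ; tail

CYCLES = 7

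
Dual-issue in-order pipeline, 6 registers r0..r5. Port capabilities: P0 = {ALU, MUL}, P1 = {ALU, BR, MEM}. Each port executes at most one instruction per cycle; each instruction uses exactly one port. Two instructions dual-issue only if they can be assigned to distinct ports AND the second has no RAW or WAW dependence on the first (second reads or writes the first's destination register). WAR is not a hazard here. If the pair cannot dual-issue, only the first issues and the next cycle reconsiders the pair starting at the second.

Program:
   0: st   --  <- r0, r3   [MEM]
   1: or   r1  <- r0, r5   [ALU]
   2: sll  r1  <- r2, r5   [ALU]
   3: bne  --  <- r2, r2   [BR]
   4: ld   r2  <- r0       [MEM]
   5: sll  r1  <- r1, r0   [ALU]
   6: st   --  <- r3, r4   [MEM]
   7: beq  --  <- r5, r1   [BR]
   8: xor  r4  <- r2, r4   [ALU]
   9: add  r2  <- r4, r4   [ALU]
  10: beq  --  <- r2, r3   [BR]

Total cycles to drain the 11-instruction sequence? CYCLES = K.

t=0 i0+i1:st.MEM or.ALU ; pair
t=1 i2+i3:sll.ALU bne.BR ; pair
t=2 i4+i5:ld.MEM sll.ALU ; pair
t=3 i6:st.MEM ; no-port MEM/BR
t=4 i7+i8:beq.BR xor.ALU ; pair
t=5 i9:add.ALU ; RAW r2
t=6 i10:beq.BR ; tail

CYCLES = 7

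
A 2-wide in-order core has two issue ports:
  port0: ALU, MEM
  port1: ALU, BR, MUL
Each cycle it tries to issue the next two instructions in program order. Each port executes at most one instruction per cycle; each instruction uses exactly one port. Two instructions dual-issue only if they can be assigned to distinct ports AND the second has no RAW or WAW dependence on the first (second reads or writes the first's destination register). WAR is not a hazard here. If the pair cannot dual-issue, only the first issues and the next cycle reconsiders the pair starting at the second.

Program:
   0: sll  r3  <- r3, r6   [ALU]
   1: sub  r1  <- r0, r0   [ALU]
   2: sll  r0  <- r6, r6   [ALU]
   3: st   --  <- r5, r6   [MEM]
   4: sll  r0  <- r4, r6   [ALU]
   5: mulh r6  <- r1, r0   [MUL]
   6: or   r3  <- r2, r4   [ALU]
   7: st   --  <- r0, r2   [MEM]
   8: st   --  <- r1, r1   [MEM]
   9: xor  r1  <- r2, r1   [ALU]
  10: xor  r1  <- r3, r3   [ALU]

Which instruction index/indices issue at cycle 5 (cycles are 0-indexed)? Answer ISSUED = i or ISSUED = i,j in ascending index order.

ISSUED = 8,9

  cy0 -> i0/i1 (sll sub) 2-wide
  cy1 -> i2/i3 (sll st) 2-wide
  cy2 -> i4 (sll) RAW r0
  cy3 -> i5/i6 (mulh or) 2-wide
  cy4 -> i7 (st) no-port MEM/MEM
  cy5 -> i8/i9 (st xor) 2-wide
  cy6 -> i10 (xor) tail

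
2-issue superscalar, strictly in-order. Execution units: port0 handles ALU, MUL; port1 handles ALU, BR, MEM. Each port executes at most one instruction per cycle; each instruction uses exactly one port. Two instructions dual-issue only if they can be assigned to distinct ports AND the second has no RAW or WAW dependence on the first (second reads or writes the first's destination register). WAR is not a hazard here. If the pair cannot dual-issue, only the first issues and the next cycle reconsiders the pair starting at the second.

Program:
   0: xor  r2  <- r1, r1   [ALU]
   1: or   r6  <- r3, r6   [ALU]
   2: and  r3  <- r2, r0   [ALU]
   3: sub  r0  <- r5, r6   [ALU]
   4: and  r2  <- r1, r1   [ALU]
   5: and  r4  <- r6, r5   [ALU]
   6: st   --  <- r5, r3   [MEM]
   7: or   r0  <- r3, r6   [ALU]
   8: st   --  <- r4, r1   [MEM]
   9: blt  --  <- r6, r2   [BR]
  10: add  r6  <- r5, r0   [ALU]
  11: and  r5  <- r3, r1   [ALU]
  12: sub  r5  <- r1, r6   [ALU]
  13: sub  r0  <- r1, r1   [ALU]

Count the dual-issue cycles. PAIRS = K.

c0: i0/i1 xor.ALU;or.ALU  dual
c1: i2/i3 and.ALU;sub.ALU  dual
c2: i4/i5 and.ALU;and.ALU  dual
c3: i6/i7 st.MEM;or.ALU  dual
c4: i8 st.MEM  no-port MEM/BR
c5: i9/i10 blt.BR;add.ALU  dual
c6: i11 and.ALU  WAW r5
c7: i12/i13 sub.ALU;sub.ALU  dual

PAIRS = 6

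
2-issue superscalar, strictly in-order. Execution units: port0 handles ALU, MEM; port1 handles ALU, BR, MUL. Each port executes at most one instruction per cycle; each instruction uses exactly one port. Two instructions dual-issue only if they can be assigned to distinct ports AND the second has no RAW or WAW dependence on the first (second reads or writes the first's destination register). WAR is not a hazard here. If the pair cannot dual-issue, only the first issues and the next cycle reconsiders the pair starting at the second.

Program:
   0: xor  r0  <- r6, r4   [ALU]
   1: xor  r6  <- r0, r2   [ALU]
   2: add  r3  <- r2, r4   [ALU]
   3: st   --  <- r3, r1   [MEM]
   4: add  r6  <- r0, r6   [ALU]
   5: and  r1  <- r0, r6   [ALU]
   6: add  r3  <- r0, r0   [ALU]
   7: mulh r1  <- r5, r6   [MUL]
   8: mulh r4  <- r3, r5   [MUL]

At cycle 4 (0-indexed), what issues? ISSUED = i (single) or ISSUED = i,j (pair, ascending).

ISSUED = 7

t=0 i0:xor.ALU ; RAW r0
t=1 i1/i2:xor.ALU+add.ALU ; pair
t=2 i3/i4:st.MEM+add.ALU ; pair
t=3 i5/i6:and.ALU+add.ALU ; pair
t=4 i7:mulh.MUL ; no-port MUL/MUL
t=5 i8:mulh.MUL ; tail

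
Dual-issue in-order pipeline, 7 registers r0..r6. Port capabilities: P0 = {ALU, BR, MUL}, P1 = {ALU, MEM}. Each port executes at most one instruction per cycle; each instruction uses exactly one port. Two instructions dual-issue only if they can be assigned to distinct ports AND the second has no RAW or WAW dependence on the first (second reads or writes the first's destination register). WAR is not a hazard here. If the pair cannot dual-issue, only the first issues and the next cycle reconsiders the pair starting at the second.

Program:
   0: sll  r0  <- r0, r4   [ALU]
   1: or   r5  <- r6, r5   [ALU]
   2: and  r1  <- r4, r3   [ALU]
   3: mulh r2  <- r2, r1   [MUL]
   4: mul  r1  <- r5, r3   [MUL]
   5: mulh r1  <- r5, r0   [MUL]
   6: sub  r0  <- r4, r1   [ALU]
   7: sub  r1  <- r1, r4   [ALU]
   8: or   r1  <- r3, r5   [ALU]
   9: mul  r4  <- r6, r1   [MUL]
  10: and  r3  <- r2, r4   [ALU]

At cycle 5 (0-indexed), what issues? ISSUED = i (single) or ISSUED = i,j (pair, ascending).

ISSUED = 6,7

0. sll+or @i0&i1  | 2-wide
1. and @i2  | RAW r1
2. mulh @i3  | no-port MUL/MUL
3. mul @i4  | no-port MUL/MUL
4. mulh @i5  | RAW r1
5. sub+sub @i6&i7  | 2-wide
6. or @i8  | RAW r1
7. mul @i9  | RAW r4
8. and @i10  | tail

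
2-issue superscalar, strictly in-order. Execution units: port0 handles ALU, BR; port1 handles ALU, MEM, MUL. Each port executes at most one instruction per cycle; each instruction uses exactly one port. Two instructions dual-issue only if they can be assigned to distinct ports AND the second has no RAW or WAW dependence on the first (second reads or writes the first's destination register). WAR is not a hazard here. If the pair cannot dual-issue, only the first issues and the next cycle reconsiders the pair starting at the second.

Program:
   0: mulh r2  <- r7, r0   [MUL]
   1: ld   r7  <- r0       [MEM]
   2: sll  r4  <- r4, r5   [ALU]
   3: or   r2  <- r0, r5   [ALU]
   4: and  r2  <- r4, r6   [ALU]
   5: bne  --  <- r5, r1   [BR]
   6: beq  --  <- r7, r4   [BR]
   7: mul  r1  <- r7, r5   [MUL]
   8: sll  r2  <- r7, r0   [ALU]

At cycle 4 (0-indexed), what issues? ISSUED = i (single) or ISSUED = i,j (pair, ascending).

[0] i0  mulh  -- no-port MUL/MEM
[1] i1+i2  ld/sll  -- pair
[2] i3  or  -- WAW r2
[3] i4+i5  and/bne  -- pair
[4] i6+i7  beq/mul  -- pair
[5] i8  sll  -- tail

ISSUED = 6,7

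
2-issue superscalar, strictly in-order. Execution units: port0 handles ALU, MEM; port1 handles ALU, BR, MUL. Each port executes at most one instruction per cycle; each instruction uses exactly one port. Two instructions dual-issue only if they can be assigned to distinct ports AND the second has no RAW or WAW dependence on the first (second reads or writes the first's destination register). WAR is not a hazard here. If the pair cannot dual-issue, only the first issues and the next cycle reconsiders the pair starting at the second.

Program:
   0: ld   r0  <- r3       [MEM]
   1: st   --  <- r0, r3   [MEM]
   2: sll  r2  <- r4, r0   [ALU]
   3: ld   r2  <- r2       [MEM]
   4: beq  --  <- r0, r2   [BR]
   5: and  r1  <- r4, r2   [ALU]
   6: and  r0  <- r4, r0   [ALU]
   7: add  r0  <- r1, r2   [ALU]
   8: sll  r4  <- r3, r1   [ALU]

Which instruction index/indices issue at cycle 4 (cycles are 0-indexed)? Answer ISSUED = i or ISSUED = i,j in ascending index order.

[0] i0  ld.MEM  -- no-port MEM/MEM
[1] i1/i2  st.MEM;sll.ALU  -- dual
[2] i3  ld.MEM  -- RAW r2
[3] i4/i5  beq.BR;and.ALU  -- dual
[4] i6  and.ALU  -- WAW r0
[5] i7/i8  add.ALU;sll.ALU  -- dual

ISSUED = 6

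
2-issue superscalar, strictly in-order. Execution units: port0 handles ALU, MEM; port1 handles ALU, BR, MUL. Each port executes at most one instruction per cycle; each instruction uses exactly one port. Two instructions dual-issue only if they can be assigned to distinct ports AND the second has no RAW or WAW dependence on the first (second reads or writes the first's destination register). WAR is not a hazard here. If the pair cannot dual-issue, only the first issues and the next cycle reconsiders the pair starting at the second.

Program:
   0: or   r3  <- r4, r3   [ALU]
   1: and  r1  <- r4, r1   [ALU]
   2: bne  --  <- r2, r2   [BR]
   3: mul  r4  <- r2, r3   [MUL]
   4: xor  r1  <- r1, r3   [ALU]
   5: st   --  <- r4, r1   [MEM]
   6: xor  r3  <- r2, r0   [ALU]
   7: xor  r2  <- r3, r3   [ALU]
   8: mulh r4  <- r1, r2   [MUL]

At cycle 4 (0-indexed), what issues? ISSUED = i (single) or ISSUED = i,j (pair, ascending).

ISSUED = 7

#0 head=0: or and i0,i1 dual
#1 head=2: bne i2 no-port BR/MUL
#2 head=3: mul xor i3,i4 dual
#3 head=5: st xor i5,i6 dual
#4 head=7: xor i7 RAW r2
#5 head=8: mulh i8 tail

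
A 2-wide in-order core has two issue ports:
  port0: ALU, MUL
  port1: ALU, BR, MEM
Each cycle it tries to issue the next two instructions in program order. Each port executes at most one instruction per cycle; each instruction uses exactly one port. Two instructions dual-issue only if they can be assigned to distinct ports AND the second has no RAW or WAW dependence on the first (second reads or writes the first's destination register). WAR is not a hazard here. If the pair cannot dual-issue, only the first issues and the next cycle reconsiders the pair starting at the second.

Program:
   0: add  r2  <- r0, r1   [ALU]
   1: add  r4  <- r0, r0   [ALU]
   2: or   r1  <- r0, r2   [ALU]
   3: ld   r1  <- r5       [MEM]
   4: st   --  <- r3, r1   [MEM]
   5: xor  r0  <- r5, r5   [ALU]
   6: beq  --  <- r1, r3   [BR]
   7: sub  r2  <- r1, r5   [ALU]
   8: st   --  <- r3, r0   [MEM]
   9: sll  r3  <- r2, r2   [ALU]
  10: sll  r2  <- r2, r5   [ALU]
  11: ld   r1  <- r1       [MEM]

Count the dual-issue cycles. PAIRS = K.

PAIRS = 5

t=0 i0&i1:add;add ; dual
t=1 i2:or ; WAW r1
t=2 i3:ld ; no-port MEM/MEM
t=3 i4&i5:st;xor ; dual
t=4 i6&i7:beq;sub ; dual
t=5 i8&i9:st;sll ; dual
t=6 i10&i11:sll;ld ; dual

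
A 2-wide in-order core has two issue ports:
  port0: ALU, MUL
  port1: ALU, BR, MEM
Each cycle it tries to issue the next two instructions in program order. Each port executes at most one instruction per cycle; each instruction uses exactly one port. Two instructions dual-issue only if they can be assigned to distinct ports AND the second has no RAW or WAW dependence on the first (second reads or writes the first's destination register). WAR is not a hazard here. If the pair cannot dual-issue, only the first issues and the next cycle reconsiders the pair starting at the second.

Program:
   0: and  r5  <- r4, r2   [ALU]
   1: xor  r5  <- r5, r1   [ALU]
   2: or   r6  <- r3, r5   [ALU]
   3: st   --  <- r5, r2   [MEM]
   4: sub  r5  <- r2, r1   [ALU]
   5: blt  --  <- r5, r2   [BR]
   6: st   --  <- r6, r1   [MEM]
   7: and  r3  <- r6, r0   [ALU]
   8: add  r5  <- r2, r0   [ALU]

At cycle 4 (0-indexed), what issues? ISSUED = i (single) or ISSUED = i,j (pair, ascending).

ISSUED = 5

t=0 i0:and.ALU ; RAW+WAW r5
t=1 i1:xor.ALU ; RAW r5
t=2 i2+i3:or.ALU st.MEM ; 2-wide
t=3 i4:sub.ALU ; RAW r5
t=4 i5:blt.BR ; no-port BR/MEM
t=5 i6+i7:st.MEM and.ALU ; 2-wide
t=6 i8:add.ALU ; tail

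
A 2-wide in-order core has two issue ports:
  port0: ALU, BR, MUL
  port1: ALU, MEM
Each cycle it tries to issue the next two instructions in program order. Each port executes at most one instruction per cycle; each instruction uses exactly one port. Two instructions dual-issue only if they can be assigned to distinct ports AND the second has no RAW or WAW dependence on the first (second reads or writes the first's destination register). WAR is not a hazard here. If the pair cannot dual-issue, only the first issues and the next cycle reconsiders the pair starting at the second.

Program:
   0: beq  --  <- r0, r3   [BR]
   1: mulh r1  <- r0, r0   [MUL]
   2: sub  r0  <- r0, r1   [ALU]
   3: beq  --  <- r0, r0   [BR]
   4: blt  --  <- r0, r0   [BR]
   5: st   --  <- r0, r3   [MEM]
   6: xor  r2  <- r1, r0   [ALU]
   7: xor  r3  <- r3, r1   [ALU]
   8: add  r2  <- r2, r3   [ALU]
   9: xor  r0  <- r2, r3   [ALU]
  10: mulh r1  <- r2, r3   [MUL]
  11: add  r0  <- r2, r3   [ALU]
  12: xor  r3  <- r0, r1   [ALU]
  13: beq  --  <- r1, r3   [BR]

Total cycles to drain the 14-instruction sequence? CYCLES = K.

[0] i0  beq.BR  -- no-port BR/MUL
[1] i1  mulh.MUL  -- RAW r1
[2] i2  sub.ALU  -- RAW r0
[3] i3  beq.BR  -- no-port BR/BR
[4] i4,i5  blt.BR/st.MEM  -- dual
[5] i6,i7  xor.ALU/xor.ALU  -- dual
[6] i8  add.ALU  -- RAW r2
[7] i9,i10  xor.ALU/mulh.MUL  -- dual
[8] i11  add.ALU  -- RAW r0
[9] i12  xor.ALU  -- RAW r3
[10] i13  beq.BR  -- tail

CYCLES = 11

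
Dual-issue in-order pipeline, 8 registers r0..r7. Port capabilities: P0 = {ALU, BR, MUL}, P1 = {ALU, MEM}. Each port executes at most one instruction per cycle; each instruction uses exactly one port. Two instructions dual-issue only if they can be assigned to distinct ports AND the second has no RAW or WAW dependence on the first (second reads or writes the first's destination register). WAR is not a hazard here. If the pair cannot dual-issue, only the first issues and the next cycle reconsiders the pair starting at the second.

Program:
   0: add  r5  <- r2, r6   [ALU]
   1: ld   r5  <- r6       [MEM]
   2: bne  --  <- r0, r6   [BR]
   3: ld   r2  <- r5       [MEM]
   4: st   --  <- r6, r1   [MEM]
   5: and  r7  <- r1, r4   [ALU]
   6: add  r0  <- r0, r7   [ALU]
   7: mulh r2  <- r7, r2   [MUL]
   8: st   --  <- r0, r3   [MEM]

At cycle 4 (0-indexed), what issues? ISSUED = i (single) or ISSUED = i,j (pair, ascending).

ISSUED = 6,7

#0 head=0: add i0 WAW r5
#1 head=1: ld;bne i1,i2 2-wide
#2 head=3: ld i3 no-port MEM/MEM
#3 head=4: st;and i4,i5 2-wide
#4 head=6: add;mulh i6,i7 2-wide
#5 head=8: st i8 tail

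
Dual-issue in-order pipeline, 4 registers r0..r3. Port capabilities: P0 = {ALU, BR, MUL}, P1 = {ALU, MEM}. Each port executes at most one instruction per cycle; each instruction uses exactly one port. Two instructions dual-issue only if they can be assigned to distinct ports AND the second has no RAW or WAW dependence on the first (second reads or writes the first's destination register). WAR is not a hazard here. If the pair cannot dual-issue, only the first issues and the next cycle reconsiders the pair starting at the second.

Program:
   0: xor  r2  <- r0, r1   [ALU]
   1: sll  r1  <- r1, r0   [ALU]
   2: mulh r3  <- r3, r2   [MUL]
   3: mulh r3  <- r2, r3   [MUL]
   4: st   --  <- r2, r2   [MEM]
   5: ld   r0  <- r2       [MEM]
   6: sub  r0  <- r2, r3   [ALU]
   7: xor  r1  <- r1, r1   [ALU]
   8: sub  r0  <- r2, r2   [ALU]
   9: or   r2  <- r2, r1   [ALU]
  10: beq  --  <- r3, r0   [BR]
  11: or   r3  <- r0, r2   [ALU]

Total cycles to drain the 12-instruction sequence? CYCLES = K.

CYCLES = 7

c0: i0/i1 xor.ALU sll.ALU  pair
c1: i2 mulh.MUL  no-port MUL/MUL
c2: i3/i4 mulh.MUL st.MEM  pair
c3: i5 ld.MEM  WAW r0
c4: i6/i7 sub.ALU xor.ALU  pair
c5: i8/i9 sub.ALU or.ALU  pair
c6: i10/i11 beq.BR or.ALU  pair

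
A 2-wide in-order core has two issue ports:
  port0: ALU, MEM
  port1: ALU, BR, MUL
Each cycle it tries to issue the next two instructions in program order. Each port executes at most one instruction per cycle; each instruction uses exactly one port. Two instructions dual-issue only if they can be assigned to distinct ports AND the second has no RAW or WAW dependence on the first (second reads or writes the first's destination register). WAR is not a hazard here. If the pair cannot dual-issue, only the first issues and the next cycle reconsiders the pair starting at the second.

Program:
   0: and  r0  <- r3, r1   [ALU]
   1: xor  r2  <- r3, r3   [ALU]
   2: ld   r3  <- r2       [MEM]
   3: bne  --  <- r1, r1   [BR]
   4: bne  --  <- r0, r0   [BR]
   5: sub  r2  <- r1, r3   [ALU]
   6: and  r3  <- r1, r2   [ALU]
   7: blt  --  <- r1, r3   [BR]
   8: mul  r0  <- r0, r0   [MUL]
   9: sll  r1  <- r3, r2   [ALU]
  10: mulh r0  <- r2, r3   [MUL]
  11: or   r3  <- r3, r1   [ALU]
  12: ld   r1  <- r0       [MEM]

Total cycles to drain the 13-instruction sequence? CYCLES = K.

0. and+xor @i0,i1  | 2-wide
1. ld+bne @i2,i3  | 2-wide
2. bne+sub @i4,i5  | 2-wide
3. and @i6  | RAW r3
4. blt @i7  | no-port BR/MUL
5. mul+sll @i8,i9  | 2-wide
6. mulh+or @i10,i11  | 2-wide
7. ld @i12  | tail

CYCLES = 8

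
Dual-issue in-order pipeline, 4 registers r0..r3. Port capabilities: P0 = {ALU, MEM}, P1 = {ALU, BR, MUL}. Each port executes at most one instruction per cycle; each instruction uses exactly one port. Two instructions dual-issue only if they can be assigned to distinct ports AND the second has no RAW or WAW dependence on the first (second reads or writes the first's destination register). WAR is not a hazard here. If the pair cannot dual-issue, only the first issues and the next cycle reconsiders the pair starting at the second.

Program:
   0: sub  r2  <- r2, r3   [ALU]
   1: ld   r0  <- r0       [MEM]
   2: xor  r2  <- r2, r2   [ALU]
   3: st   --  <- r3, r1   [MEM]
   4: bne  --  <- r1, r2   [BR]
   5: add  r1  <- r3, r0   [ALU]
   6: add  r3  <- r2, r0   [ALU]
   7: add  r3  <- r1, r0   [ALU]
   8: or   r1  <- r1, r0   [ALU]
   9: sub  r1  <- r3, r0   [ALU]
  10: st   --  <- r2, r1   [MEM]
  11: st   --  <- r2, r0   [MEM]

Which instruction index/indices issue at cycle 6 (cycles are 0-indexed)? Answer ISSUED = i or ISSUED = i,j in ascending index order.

ISSUED = 10

t=0 i0,i1:sub.ALU/ld.MEM ; dual
t=1 i2,i3:xor.ALU/st.MEM ; dual
t=2 i4,i5:bne.BR/add.ALU ; dual
t=3 i6:add.ALU ; WAW r3
t=4 i7,i8:add.ALU/or.ALU ; dual
t=5 i9:sub.ALU ; RAW r1
t=6 i10:st.MEM ; no-port MEM/MEM
t=7 i11:st.MEM ; tail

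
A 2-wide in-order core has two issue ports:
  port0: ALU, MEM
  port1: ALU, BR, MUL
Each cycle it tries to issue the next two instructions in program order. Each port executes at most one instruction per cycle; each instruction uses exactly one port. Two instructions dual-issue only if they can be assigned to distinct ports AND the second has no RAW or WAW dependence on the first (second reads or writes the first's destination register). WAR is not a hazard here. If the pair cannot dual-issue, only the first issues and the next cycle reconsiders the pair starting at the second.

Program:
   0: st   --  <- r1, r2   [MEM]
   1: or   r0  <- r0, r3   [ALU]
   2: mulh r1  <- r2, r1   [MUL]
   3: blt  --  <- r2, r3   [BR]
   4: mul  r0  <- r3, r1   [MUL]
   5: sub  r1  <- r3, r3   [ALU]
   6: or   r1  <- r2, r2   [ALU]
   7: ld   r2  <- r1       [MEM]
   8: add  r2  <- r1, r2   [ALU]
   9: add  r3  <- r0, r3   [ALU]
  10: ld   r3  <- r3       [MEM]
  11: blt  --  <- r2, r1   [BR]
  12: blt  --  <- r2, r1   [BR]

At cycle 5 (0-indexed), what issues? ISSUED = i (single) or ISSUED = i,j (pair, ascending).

#0 head=0: st.MEM/or.ALU i0+i1 2-wide
#1 head=2: mulh.MUL i2 no-port MUL/BR
#2 head=3: blt.BR i3 no-port BR/MUL
#3 head=4: mul.MUL/sub.ALU i4+i5 2-wide
#4 head=6: or.ALU i6 RAW r1
#5 head=7: ld.MEM i7 RAW+WAW r2
#6 head=8: add.ALU/add.ALU i8+i9 2-wide
#7 head=10: ld.MEM/blt.BR i10+i11 2-wide
#8 head=12: blt.BR i12 tail

ISSUED = 7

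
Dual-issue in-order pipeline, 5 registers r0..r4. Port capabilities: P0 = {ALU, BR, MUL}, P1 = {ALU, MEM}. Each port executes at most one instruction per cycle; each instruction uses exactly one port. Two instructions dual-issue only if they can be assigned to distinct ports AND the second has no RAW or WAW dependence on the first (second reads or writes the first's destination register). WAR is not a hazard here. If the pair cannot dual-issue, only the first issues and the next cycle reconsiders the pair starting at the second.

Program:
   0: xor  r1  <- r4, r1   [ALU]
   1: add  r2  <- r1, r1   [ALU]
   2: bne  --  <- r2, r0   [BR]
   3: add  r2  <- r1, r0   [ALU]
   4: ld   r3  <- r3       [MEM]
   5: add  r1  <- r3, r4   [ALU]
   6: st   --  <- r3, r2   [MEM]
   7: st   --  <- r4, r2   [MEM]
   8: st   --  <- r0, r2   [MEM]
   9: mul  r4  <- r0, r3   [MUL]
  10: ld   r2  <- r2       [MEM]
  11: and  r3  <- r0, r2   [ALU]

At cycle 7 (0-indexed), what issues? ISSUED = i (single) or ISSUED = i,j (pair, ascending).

ISSUED = 10

[0] i0  xor  -- RAW r1
[1] i1  add  -- RAW r2
[2] i2/i3  bne add  -- pair
[3] i4  ld  -- RAW r3
[4] i5/i6  add st  -- pair
[5] i7  st  -- no-port MEM/MEM
[6] i8/i9  st mul  -- pair
[7] i10  ld  -- RAW r2
[8] i11  and  -- tail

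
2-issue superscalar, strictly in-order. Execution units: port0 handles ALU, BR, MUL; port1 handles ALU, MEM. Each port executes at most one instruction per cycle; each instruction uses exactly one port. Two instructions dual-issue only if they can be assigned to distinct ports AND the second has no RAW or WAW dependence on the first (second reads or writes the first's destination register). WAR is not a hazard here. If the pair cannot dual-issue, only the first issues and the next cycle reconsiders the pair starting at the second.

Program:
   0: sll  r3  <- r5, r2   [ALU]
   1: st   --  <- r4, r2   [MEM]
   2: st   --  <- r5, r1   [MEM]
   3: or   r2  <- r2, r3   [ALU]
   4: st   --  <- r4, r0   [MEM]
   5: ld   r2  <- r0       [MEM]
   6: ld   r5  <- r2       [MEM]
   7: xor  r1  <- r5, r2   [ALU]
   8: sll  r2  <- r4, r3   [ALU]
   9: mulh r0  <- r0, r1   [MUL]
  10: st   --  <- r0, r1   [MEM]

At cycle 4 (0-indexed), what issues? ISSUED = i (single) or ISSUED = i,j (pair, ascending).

c0: i0&i1 sll/st  pair
c1: i2&i3 st/or  pair
c2: i4 st  no-port MEM/MEM
c3: i5 ld  no-port MEM/MEM
c4: i6 ld  RAW r5
c5: i7&i8 xor/sll  pair
c6: i9 mulh  RAW r0
c7: i10 st  tail

ISSUED = 6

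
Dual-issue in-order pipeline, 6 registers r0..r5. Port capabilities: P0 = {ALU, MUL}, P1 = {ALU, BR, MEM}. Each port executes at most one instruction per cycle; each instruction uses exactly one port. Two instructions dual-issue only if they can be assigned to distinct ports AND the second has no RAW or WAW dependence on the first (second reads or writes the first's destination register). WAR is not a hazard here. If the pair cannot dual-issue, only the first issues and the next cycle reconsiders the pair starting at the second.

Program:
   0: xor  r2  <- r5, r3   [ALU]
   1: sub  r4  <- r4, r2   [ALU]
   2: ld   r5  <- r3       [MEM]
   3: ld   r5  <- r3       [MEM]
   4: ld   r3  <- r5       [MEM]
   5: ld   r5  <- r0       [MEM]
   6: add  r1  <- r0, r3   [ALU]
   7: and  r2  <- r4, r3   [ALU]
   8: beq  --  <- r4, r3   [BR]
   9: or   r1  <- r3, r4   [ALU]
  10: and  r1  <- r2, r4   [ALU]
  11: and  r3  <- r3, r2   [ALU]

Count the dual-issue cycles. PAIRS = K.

  cy0 -> i0 (xor) RAW r2
  cy1 -> i1/i2 (sub ld) pair
  cy2 -> i3 (ld) no-port MEM/MEM
  cy3 -> i4 (ld) no-port MEM/MEM
  cy4 -> i5/i6 (ld add) pair
  cy5 -> i7/i8 (and beq) pair
  cy6 -> i9 (or) WAW r1
  cy7 -> i10/i11 (and and) pair

PAIRS = 4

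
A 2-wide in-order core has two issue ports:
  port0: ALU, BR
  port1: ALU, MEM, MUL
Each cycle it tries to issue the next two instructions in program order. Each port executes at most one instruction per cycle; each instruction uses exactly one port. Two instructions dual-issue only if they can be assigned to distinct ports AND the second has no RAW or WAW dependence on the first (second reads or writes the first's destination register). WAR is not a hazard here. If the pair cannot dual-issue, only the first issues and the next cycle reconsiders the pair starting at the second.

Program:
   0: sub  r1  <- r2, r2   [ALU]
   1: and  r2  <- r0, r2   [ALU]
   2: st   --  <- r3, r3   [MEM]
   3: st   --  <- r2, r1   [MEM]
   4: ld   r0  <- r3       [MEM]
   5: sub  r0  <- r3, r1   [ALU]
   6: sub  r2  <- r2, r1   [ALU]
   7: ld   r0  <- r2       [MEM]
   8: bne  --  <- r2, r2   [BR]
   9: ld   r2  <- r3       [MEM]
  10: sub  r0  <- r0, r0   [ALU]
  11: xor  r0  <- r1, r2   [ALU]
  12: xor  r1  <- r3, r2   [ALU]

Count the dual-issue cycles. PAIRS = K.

PAIRS = 5

0. sub.ALU+and.ALU @i0/i1  | dual
1. st.MEM @i2  | no-port MEM/MEM
2. st.MEM @i3  | no-port MEM/MEM
3. ld.MEM @i4  | WAW r0
4. sub.ALU+sub.ALU @i5/i6  | dual
5. ld.MEM+bne.BR @i7/i8  | dual
6. ld.MEM+sub.ALU @i9/i10  | dual
7. xor.ALU+xor.ALU @i11/i12  | dual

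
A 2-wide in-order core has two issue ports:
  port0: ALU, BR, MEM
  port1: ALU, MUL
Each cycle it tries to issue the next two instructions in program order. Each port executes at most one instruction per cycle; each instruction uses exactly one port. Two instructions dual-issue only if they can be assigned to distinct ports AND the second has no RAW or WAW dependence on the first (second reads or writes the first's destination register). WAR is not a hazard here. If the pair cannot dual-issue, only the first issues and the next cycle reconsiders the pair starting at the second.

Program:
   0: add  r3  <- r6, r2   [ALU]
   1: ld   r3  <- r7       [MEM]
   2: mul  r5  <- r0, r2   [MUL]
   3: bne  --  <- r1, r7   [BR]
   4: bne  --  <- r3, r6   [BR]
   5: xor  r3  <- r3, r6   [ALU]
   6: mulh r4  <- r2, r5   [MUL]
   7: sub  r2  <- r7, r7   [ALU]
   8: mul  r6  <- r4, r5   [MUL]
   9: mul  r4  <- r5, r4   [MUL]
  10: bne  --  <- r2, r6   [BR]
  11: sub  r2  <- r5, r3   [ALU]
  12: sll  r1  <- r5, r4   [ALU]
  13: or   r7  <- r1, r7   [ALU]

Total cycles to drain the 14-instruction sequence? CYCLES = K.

CYCLES = 9

0. add @i0  | WAW r3
1. ld+mul @i1+i2  | dual
2. bne @i3  | no-port BR/BR
3. bne+xor @i4+i5  | dual
4. mulh+sub @i6+i7  | dual
5. mul @i8  | no-port MUL/MUL
6. mul+bne @i9+i10  | dual
7. sub+sll @i11+i12  | dual
8. or @i13  | tail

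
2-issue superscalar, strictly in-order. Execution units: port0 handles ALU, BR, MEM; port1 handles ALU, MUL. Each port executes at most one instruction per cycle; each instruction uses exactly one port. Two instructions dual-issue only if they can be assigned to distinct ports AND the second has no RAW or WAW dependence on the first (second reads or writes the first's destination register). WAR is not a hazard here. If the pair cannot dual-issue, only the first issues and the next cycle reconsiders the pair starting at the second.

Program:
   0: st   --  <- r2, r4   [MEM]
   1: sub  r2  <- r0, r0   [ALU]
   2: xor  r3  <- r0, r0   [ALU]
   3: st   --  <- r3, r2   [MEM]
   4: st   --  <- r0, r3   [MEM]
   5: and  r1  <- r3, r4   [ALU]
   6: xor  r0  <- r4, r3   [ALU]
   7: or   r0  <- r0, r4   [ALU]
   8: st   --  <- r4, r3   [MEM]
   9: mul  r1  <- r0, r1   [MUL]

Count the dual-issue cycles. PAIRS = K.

c0: i0+i1 st.MEM sub.ALU  dual
c1: i2 xor.ALU  RAW r3
c2: i3 st.MEM  no-port MEM/MEM
c3: i4+i5 st.MEM and.ALU  dual
c4: i6 xor.ALU  RAW+WAW r0
c5: i7+i8 or.ALU st.MEM  dual
c6: i9 mul.MUL  tail

PAIRS = 3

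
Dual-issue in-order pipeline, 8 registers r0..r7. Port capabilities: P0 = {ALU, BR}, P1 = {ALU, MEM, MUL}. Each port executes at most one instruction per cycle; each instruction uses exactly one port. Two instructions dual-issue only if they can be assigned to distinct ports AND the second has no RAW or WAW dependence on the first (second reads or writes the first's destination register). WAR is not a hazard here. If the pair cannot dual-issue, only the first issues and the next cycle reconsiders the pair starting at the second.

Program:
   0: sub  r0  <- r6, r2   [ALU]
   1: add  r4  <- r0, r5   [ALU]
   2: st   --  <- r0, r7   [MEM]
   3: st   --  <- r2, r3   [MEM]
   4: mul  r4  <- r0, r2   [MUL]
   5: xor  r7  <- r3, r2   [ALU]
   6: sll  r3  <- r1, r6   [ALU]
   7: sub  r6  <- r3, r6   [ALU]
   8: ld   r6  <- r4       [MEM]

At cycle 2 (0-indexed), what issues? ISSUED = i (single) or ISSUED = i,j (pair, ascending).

[0] i0  sub.ALU  -- RAW r0
[1] i1/i2  add.ALU;st.MEM  -- dual
[2] i3  st.MEM  -- no-port MEM/MUL
[3] i4/i5  mul.MUL;xor.ALU  -- dual
[4] i6  sll.ALU  -- RAW r3
[5] i7  sub.ALU  -- WAW r6
[6] i8  ld.MEM  -- tail

ISSUED = 3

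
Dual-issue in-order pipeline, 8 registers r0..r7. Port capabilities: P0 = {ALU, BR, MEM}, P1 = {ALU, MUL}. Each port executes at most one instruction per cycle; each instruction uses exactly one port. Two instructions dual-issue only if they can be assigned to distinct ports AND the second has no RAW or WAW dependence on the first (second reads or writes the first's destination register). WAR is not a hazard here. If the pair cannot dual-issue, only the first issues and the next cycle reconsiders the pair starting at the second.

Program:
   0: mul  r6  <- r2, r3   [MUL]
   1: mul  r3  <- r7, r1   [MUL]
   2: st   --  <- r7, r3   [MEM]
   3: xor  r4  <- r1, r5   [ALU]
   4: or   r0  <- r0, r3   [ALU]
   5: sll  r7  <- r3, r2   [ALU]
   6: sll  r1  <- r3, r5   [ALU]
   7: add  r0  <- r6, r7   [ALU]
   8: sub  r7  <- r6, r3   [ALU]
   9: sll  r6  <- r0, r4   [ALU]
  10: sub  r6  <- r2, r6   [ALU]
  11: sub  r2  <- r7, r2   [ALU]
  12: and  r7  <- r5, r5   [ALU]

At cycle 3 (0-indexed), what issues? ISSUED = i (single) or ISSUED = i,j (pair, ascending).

ISSUED = 4,5

[0] i0  mul  -- no-port MUL/MUL
[1] i1  mul  -- RAW r3
[2] i2+i3  st xor  -- pair
[3] i4+i5  or sll  -- pair
[4] i6+i7  sll add  -- pair
[5] i8+i9  sub sll  -- pair
[6] i10+i11  sub sub  -- pair
[7] i12  and  -- tail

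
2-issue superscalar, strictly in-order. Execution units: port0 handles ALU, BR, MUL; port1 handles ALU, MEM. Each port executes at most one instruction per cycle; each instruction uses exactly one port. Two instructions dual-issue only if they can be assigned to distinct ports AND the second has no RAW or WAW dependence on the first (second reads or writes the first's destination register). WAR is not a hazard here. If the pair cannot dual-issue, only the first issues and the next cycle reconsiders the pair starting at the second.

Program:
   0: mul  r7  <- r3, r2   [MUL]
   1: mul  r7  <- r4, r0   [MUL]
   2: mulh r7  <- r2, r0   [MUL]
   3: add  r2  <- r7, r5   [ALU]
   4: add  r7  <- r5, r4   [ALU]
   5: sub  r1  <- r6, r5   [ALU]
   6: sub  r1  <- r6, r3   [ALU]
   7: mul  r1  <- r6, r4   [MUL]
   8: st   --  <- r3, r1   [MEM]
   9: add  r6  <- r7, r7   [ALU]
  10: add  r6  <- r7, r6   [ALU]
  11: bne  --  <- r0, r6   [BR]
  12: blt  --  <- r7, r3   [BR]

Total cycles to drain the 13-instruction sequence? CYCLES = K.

c0: i0 mul  no-port MUL/MUL
c1: i1 mul  no-port MUL/MUL
c2: i2 mulh  RAW r7
c3: i3/i4 add;add  2-wide
c4: i5 sub  WAW r1
c5: i6 sub  WAW r1
c6: i7 mul  RAW r1
c7: i8/i9 st;add  2-wide
c8: i10 add  RAW r6
c9: i11 bne  no-port BR/BR
c10: i12 blt  tail

CYCLES = 11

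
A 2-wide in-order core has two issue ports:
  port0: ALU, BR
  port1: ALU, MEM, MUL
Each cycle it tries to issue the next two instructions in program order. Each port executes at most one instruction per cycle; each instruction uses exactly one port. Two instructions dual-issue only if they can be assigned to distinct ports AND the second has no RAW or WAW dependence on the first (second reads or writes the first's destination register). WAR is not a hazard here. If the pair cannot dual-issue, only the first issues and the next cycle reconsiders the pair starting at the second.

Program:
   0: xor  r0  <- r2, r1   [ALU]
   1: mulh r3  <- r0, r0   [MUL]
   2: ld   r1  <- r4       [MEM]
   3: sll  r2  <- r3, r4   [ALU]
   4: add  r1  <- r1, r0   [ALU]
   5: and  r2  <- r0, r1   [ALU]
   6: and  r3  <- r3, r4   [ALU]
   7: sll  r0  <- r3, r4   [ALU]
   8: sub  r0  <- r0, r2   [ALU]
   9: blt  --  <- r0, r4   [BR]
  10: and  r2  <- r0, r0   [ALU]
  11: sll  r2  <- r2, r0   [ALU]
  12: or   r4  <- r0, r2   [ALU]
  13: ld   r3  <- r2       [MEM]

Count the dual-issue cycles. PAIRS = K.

PAIRS = 4

c0: i0 xor  RAW r0
c1: i1 mulh  no-port MUL/MEM
c2: i2,i3 ld;sll  dual
c3: i4 add  RAW r1
c4: i5,i6 and;and  dual
c5: i7 sll  RAW+WAW r0
c6: i8 sub  RAW r0
c7: i9,i10 blt;and  dual
c8: i11 sll  RAW r2
c9: i12,i13 or;ld  dual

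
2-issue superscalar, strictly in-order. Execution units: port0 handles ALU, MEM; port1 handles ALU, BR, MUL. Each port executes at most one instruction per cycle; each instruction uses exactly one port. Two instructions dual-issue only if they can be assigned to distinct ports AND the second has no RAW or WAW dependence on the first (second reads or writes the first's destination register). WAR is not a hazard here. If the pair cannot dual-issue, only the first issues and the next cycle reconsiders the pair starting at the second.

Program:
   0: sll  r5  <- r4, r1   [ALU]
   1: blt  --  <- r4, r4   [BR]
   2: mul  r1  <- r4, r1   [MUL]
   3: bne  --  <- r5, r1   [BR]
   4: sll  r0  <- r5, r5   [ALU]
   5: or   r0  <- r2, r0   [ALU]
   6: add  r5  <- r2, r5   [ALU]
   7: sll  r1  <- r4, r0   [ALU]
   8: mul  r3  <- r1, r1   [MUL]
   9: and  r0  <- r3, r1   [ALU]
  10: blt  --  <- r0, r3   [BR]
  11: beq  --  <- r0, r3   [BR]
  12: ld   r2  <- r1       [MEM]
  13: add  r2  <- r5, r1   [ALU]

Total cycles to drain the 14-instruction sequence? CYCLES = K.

CYCLES = 10

[0] i0&i1  sll;blt  -- 2-wide
[1] i2  mul  -- no-port MUL/BR
[2] i3&i4  bne;sll  -- 2-wide
[3] i5&i6  or;add  -- 2-wide
[4] i7  sll  -- RAW r1
[5] i8  mul  -- RAW r3
[6] i9  and  -- RAW r0
[7] i10  blt  -- no-port BR/BR
[8] i11&i12  beq;ld  -- 2-wide
[9] i13  add  -- tail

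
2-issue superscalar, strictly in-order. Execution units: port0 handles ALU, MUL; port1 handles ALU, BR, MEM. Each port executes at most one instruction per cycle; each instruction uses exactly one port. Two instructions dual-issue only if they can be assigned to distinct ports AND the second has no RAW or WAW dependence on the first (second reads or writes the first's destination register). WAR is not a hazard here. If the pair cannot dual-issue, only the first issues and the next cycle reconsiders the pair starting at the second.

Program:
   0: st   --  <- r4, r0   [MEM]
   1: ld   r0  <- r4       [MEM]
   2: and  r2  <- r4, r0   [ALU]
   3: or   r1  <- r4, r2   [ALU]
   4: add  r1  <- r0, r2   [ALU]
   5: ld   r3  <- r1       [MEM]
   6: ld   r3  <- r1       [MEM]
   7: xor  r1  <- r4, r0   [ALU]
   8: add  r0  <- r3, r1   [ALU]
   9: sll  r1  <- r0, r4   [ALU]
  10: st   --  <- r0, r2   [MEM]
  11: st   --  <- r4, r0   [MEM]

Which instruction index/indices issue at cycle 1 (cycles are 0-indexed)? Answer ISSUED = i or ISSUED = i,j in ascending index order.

ISSUED = 1

t=0 i0:st ; no-port MEM/MEM
t=1 i1:ld ; RAW r0
t=2 i2:and ; RAW r2
t=3 i3:or ; WAW r1
t=4 i4:add ; RAW r1
t=5 i5:ld ; no-port MEM/MEM
t=6 i6/i7:ld+xor ; 2-wide
t=7 i8:add ; RAW r0
t=8 i9/i10:sll+st ; 2-wide
t=9 i11:st ; tail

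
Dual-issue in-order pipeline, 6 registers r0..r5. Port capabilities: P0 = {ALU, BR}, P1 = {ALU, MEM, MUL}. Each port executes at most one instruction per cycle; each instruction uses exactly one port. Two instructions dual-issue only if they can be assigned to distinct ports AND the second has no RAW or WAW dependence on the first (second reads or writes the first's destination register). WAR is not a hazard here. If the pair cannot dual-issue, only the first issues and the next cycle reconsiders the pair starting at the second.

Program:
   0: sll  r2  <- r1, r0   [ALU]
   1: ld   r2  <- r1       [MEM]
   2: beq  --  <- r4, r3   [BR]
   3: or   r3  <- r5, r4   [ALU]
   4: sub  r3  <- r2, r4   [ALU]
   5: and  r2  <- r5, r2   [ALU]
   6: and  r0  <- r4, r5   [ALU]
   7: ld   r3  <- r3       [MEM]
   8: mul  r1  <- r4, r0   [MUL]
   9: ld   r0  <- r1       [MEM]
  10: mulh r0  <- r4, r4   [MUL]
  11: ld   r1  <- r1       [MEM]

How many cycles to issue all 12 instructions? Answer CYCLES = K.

[0] i0  sll  -- WAW r2
[1] i1&i2  ld/beq  -- 2-wide
[2] i3  or  -- WAW r3
[3] i4&i5  sub/and  -- 2-wide
[4] i6&i7  and/ld  -- 2-wide
[5] i8  mul  -- no-port MUL/MEM
[6] i9  ld  -- no-port MEM/MUL
[7] i10  mulh  -- no-port MUL/MEM
[8] i11  ld  -- tail

CYCLES = 9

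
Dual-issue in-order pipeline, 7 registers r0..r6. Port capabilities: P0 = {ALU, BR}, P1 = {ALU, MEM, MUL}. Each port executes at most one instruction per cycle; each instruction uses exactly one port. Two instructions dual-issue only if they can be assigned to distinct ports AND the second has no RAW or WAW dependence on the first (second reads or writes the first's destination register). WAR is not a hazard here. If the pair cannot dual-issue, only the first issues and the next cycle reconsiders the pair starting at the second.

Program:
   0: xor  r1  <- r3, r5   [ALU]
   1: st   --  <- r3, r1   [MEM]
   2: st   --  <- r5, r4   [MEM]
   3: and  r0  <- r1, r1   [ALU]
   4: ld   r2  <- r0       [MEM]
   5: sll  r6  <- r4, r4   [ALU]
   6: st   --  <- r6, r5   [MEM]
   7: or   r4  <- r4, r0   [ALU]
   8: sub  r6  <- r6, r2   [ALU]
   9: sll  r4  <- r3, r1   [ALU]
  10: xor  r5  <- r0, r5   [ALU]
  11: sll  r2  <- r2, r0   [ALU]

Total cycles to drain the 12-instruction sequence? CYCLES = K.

CYCLES = 7

c0: i0 xor  RAW r1
c1: i1 st  no-port MEM/MEM
c2: i2,i3 st and  2-wide
c3: i4,i5 ld sll  2-wide
c4: i6,i7 st or  2-wide
c5: i8,i9 sub sll  2-wide
c6: i10,i11 xor sll  2-wide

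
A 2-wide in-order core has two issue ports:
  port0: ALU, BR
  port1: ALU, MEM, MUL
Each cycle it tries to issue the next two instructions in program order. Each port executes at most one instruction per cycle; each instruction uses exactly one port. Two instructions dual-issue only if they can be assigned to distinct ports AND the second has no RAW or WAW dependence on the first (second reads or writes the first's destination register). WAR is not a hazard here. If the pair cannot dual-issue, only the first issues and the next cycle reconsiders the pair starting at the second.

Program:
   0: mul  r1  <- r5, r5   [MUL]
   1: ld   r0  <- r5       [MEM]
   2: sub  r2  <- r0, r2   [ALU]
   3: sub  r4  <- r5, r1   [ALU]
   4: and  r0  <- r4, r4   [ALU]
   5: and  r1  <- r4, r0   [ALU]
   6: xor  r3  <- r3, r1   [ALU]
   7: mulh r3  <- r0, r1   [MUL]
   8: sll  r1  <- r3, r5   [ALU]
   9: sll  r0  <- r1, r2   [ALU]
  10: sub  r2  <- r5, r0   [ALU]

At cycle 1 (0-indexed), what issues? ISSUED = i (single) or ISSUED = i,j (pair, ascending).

0. mul @i0  | no-port MUL/MEM
1. ld @i1  | RAW r0
2. sub+sub @i2&i3  | pair
3. and @i4  | RAW r0
4. and @i5  | RAW r1
5. xor @i6  | WAW r3
6. mulh @i7  | RAW r3
7. sll @i8  | RAW r1
8. sll @i9  | RAW r0
9. sub @i10  | tail

ISSUED = 1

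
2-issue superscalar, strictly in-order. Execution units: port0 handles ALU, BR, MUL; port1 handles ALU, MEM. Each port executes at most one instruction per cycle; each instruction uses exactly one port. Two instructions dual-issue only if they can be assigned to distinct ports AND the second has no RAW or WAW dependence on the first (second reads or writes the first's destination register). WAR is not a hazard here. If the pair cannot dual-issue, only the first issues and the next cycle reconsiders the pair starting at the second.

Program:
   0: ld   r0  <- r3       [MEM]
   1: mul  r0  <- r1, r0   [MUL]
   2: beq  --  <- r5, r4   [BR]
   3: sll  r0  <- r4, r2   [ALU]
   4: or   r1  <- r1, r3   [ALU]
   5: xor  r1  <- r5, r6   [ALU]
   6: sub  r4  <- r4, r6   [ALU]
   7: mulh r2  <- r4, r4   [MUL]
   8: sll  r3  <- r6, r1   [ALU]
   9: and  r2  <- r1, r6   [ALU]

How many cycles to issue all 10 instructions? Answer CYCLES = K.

CYCLES = 7

t=0 i0:ld.MEM ; RAW+WAW r0
t=1 i1:mul.MUL ; no-port MUL/BR
t=2 i2/i3:beq.BR/sll.ALU ; dual
t=3 i4:or.ALU ; WAW r1
t=4 i5/i6:xor.ALU/sub.ALU ; dual
t=5 i7/i8:mulh.MUL/sll.ALU ; dual
t=6 i9:and.ALU ; tail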